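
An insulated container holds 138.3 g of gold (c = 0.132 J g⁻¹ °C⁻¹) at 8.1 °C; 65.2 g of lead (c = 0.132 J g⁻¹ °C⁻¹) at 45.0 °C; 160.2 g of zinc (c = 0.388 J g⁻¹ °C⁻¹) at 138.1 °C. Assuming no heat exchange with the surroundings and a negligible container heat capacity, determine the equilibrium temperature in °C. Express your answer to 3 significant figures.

Σ mᵢcᵢ(T − Tᵢ) = 0  ⇒  T = Σ mᵢcᵢTᵢ / Σ mᵢcᵢ
Σ mᵢcᵢ = 138.3×0.132 + 65.2×0.132 + 160.2×0.388 = 89.0196
Σ mᵢcᵢTᵢ = 18.2556×8.1 + 8.6064×45.0 + 62.1576×138.1 = 9119.1
T = 9119.1 / 89.0196 = 102.4 °C

T_f = 102 °C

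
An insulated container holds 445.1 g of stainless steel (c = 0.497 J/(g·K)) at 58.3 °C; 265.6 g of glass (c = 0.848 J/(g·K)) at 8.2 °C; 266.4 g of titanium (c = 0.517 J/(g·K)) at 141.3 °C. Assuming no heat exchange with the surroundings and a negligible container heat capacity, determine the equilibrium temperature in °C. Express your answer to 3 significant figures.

Σ mᵢcᵢ(T − Tᵢ) = 0  ⇒  T = Σ mᵢcᵢTᵢ / Σ mᵢcᵢ
Σ mᵢcᵢ = 445.1×0.497 + 265.6×0.848 + 266.4×0.517 = 584.1723
Σ mᵢcᵢTᵢ = 221.2147×58.3 + 225.2288×8.2 + 137.7288×141.3 = 34205
T = 34205 / 584.1723 = 58.55 °C

T_f = 58.6 °C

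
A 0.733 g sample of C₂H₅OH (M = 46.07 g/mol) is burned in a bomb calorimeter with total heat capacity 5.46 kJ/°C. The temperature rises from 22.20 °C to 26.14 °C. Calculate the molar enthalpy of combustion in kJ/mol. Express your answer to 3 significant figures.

ΔT = 26.14 − 22.20 = 3.94 °C
q_cal = C_cal × ΔT = 5.46 × 3.94 = 21.5124 kJ
n = 0.733 / 46.07 = 0.01591 mol
q_rxn = −q_cal = -21.5124 kJ
ΔH = -21.5124 / 0.01591 = -1352 kJ/mol

ΔH = -1350 kJ/mol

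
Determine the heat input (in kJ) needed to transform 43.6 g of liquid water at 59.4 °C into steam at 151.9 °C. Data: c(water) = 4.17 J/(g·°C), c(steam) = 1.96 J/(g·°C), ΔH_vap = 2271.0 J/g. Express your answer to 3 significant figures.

q = 111 kJ

q1 (heat water 59.4→100.0 °C): 43.6 × 4.17 × 40.6 = 7382 J
q2 (vaporize at 100 °C): 43.6 × 2271.0 = 99016 J
q3 (heat steam 100.0→151.9 °C): 43.6 × 1.96 × 51.9 = 4435 J
Total: 7382 + 99016 + 4435 = 110833 J = 111 kJ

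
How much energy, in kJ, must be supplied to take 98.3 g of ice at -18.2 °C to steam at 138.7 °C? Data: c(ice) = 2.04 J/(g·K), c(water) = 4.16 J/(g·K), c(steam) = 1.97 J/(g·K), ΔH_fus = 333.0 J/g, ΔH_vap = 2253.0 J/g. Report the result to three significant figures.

q1 (heat ice -18.2→0.0 °C): 98.3 × 2.04 × 18.2 = 3650 J
q2 (melt at 0 °C): 98.3 × 333.0 = 32734 J
q3 (heat water 0.0→100.0 °C): 98.3 × 4.16 × 100.0 = 40893 J
q4 (vaporize at 100 °C): 98.3 × 2253.0 = 221470 J
q5 (heat steam 100.0→138.7 °C): 98.3 × 1.97 × 38.7 = 7494 J
Total: 3650 + 32734 + 40893 + 221470 + 7494 = 306241 J = 306 kJ

q = 306 kJ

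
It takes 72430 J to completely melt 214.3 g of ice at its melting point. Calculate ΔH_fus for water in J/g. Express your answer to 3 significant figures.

ΔH_fus = 338 J/g

ΔH_fus = q / m = 72430 / 214.3 = 338 J/g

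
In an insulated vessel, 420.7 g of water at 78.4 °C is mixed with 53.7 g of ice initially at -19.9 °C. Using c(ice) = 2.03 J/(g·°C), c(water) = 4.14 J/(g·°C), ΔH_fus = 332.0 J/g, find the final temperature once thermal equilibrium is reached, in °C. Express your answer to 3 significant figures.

Heat to bring ice to 0 °C and melt it: q₁ = 53.7×2.03×19.9 + 53.7×332.0 = 19998 J
Heat the water can supply cooling to 0 °C: 420.7×4.14×78.4 = 136549 J > q₁, so all ice melts.
Energy balance: 420.7×4.14×(78.4 − T) = 19998 + 53.7×4.14×(T − 0)
1741.698(78.4 − T) = 19998 + 222.318 T
136549 − 19998 = 1964.016 T
T = 116551 / 1964.016 = 59.34 °C

T_f = 59.3 °C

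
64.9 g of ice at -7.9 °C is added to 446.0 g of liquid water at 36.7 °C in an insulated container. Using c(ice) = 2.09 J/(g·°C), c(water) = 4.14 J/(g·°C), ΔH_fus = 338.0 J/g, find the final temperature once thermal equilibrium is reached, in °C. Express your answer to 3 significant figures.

Heat to bring ice to 0 °C and melt it: q₁ = 64.9×2.09×7.9 + 64.9×338.0 = 23008 J
Heat the water can supply cooling to 0 °C: 446.0×4.14×36.7 = 67764.3 J > q₁, so all ice melts.
Energy balance: 446.0×4.14×(36.7 − T) = 23008 + 64.9×4.14×(T − 0)
1846.44(36.7 − T) = 23008 + 268.686 T
67764.3 − 23008 = 2115.126 T
T = 44756.3 / 2115.126 = 21.16 °C

T_f = 21.2 °C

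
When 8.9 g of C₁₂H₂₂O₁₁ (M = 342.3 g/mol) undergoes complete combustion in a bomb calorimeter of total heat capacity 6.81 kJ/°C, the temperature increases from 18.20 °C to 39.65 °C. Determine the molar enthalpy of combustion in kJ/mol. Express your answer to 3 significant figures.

ΔH = -5620 kJ/mol

ΔT = 39.65 − 18.20 = 21.45 °C
q_cal = C_cal × ΔT = 6.81 × 21.45 = 146.0745 kJ
n = 8.9 / 342.3 = 0.02600 mol
q_rxn = −q_cal = -146.0745 kJ
ΔH = -146.0745 / 0.02600 = -5618 kJ/mol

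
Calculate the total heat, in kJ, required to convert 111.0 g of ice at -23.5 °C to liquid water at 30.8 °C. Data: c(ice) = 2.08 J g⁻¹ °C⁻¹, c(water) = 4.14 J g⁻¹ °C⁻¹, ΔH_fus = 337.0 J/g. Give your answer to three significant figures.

q = 57.0 kJ

q1 (heat ice -23.5→0.0 °C): 111.0 × 2.08 × 23.5 = 5426 J
q2 (melt at 0 °C): 111.0 × 337.0 = 37407 J
q3 (heat water 0.0→30.8 °C): 111.0 × 4.14 × 30.8 = 14154 J
Total: 5426 + 37407 + 14154 = 56987 J = 57.0 kJ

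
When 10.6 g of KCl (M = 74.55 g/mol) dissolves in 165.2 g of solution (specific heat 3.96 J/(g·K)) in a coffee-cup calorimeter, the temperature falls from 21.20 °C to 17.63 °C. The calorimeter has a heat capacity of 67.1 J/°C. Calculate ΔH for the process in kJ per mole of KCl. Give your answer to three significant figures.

|ΔT| = |17.63 − 21.20| = 3.57 °C
|q_surr| = (165.2 × 3.96 + 67.1) × 3.57 = 721.292 × 3.57 = 2575 J
n(KCl) = 10.6 / 74.55 = 0.1422 mol
Temperature fell, so q_rxn = +|q_surr| = 2.575 kJ
ΔH = q_rxn / n = 18.11 kJ/mol

ΔH = 18.1 kJ/mol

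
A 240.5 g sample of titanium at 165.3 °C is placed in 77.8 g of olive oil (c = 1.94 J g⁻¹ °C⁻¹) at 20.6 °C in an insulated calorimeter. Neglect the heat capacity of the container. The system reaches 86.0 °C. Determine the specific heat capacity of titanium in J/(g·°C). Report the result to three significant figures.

q_gained = (77.8 × 1.94) × (86.0 − 20.6) = 9871 J
q_lost = 240.5 × c × (165.3 − 86.0) = 19071.65 c
Set equal: c = 9871 / 19071.65 = 0.518 J/(g·°C)

c = 0.518 J/(g·°C)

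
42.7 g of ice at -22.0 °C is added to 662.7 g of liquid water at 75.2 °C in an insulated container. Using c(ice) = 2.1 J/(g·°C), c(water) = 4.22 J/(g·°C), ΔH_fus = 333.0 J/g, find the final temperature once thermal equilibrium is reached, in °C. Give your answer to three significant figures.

T_f = 65.2 °C

Heat to bring ice to 0 °C and melt it: q₁ = 42.7×2.1×22.0 + 42.7×333.0 = 16192 J
Heat the water can supply cooling to 0 °C: 662.7×4.22×75.2 = 210304 J > q₁, so all ice melts.
Energy balance: 662.7×4.22×(75.2 − T) = 16192 + 42.7×4.22×(T − 0)
2796.594(75.2 − T) = 16192 + 180.194 T
210304 − 16192 = 2976.788 T
T = 194112 / 2976.788 = 65.21 °C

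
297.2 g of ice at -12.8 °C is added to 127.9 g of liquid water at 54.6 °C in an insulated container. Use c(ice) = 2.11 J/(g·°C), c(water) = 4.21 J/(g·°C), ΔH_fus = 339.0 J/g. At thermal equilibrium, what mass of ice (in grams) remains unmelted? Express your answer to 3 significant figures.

m_ice remaining = 234 g

Heat to warm all ice to 0 °C: 297.2×2.11×12.8 = 8026.8 J
Heat released by water cooling to 0 °C: 127.9×4.21×54.6 = 29400 J
29400 J < 8026.8 + 297.2×339.0 = 108777.6 J, so not all ice melts; final T = 0 °C.
Heat left for melting: 29400 − 8026.8 = 21373.2 J
Mass melted = 21373.2 / 339.0 = 63.05 g
Ice remaining = 297.2 − 63.05 = 234.15 g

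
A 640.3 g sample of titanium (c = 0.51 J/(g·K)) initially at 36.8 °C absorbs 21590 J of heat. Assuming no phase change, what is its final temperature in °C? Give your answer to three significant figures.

ΔT = q / (m c) = 21590 / (640.3 × 0.51) = 66.11 °C
T_f = 36.8 + 66.11 = 102.91 °C

T_f = 103 °C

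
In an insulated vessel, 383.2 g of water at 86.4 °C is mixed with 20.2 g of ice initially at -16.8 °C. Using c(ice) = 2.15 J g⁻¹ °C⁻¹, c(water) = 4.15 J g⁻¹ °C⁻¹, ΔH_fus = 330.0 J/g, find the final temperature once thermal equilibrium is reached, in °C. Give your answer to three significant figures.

Heat to bring ice to 0 °C and melt it: q₁ = 20.2×2.15×16.8 + 20.2×330.0 = 7395.6 J
Heat the water can supply cooling to 0 °C: 383.2×4.15×86.4 = 137400 J > q₁, so all ice melts.
Energy balance: 383.2×4.15×(86.4 − T) = 7395.6 + 20.2×4.15×(T − 0)
1590.28(86.4 − T) = 7395.6 + 83.83 T
137400 − 7395.6 = 1674.11 T
T = 130004.4 / 1674.11 = 77.66 °C

T_f = 77.7 °C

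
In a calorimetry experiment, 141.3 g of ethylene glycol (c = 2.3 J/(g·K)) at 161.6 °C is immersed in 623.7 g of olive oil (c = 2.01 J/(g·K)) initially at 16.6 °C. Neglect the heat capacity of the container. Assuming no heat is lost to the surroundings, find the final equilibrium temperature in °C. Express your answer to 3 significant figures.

T_f = 46.5 °C

Heat lost by ethylene glycol = heat gained by olive oil.
(141.3)(2.3)(161.6 − T) = (623.7)(2.01)(T − 16.6)
324.99 (161.6 − T) = 1253.637 (T − 16.6)
52518 − 324.99 T = 1253.637 T − 20810
73328 = 1578.627 T
T = 46.45 °C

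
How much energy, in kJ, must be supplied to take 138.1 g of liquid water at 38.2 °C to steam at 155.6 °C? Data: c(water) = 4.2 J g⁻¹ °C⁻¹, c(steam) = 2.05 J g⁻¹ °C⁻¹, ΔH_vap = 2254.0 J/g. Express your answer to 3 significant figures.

q1 (heat water 38.2→100.0 °C): 138.1 × 4.2 × 61.8 = 35845 J
q2 (vaporize at 100 °C): 138.1 × 2254.0 = 311277 J
q3 (heat steam 100.0→155.6 °C): 138.1 × 2.05 × 55.6 = 15741 J
Total: 35845 + 311277 + 15741 = 362863 J = 363 kJ

q = 363 kJ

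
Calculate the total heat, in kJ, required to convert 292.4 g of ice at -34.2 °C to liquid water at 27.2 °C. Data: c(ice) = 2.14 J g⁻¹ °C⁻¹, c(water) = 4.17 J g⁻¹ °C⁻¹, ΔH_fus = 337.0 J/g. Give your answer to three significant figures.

q = 153 kJ

q1 (heat ice -34.2→0.0 °C): 292.4 × 2.14 × 34.2 = 21400 J
q2 (melt at 0 °C): 292.4 × 337.0 = 98539 J
q3 (heat water 0.0→27.2 °C): 292.4 × 4.17 × 27.2 = 33165 J
Total: 21400 + 98539 + 33165 = 153104 J = 153 kJ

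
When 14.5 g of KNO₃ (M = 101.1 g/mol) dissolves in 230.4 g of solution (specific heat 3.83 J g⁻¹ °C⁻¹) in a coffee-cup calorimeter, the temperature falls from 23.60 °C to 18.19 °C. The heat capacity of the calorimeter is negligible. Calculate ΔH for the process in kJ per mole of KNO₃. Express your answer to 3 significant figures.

ΔH = 33.3 kJ/mol

|ΔT| = |18.19 − 23.60| = 5.41 °C
|q_surr| = (230.4 × 3.83) × 5.41 = 882.432 × 5.41 = 4774 J
n(KNO₃) = 14.5 / 101.1 = 0.1434 mol
Temperature fell, so q_rxn = +|q_surr| = 4.774 kJ
ΔH = q_rxn / n = 33.29 kJ/mol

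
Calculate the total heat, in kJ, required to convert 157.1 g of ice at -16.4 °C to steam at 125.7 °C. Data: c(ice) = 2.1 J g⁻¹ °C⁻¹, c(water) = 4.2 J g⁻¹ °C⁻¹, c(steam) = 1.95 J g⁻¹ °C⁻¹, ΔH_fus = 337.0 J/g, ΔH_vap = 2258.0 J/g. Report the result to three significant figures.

q = 487 kJ

q1 (heat ice -16.4→0.0 °C): 157.1 × 2.1 × 16.4 = 5411 J
q2 (melt at 0 °C): 157.1 × 337.0 = 52943 J
q3 (heat water 0.0→100.0 °C): 157.1 × 4.2 × 100.0 = 65982 J
q4 (vaporize at 100 °C): 157.1 × 2258.0 = 354732 J
q5 (heat steam 100.0→125.7 °C): 157.1 × 1.95 × 25.7 = 7873 J
Total: 5411 + 52943 + 65982 + 354732 + 7873 = 486941 J = 487 kJ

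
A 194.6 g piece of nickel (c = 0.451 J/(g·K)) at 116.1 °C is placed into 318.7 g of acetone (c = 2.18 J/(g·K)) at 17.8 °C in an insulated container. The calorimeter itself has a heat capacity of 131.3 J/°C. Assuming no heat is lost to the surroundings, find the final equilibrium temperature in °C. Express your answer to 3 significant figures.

T_f = 27.2 °C

Heat lost by nickel = heat gained by acetone + calorimeter.
(194.6)(0.451)(116.1 − T) = [(318.7)(2.18) + 131.3](T − 17.8)
87.7646 (116.1 − T) = 826.066 (T − 17.8)
10189 − 87.7646 T = 826.066 T − 14704
24893 = 913.8306 T
T = 27.24 °C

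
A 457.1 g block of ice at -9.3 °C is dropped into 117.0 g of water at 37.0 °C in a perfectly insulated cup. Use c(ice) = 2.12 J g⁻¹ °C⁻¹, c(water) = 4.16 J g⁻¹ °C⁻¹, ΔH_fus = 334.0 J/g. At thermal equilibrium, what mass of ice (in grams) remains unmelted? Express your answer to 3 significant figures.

m_ice remaining = 430 g

Heat to warm all ice to 0 °C: 457.1×2.12×9.3 = 9012.2 J
Heat released by water cooling to 0 °C: 117.0×4.16×37.0 = 18009 J
18009 J < 9012.2 + 457.1×334.0 = 161683.6 J, so not all ice melts; final T = 0 °C.
Heat left for melting: 18009 − 9012.2 = 8996.8 J
Mass melted = 8996.8 / 334.0 = 26.94 g
Ice remaining = 457.1 − 26.94 = 430.16 g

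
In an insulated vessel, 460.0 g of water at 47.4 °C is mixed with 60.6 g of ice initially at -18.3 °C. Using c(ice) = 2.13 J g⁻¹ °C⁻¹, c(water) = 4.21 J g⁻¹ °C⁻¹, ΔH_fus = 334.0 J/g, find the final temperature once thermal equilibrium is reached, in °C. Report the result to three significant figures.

Heat to bring ice to 0 °C and melt it: q₁ = 60.6×2.13×18.3 + 60.6×334.0 = 22603 J
Heat the water can supply cooling to 0 °C: 460.0×4.21×47.4 = 91794.8 J > q₁, so all ice melts.
Energy balance: 460.0×4.21×(47.4 − T) = 22603 + 60.6×4.21×(T − 0)
1936.6(47.4 − T) = 22603 + 255.126 T
91794.8 − 22603 = 2191.726 T
T = 69191.8 / 2191.726 = 31.57 °C

T_f = 31.6 °C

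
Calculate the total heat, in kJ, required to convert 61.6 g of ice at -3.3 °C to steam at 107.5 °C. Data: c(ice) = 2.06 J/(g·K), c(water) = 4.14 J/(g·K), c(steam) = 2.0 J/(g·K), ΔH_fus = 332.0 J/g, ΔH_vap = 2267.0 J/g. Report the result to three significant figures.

q = 187 kJ

q1 (heat ice -3.3→0.0 °C): 61.6 × 2.06 × 3.3 = 419 J
q2 (melt at 0 °C): 61.6 × 332.0 = 20451 J
q3 (heat water 0.0→100.0 °C): 61.6 × 4.14 × 100.0 = 25502 J
q4 (vaporize at 100 °C): 61.6 × 2267.0 = 139647 J
q5 (heat steam 100.0→107.5 °C): 61.6 × 2.0 × 7.5 = 924 J
Total: 419 + 20451 + 25502 + 139647 + 924 = 186943 J = 187 kJ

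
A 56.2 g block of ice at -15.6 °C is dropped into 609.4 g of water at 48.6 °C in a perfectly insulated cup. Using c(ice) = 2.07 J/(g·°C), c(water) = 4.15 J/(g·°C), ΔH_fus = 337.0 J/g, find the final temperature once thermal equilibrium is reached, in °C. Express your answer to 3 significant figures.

Heat to bring ice to 0 °C and melt it: q₁ = 56.2×2.07×15.6 + 56.2×337.0 = 20754 J
Heat the water can supply cooling to 0 °C: 609.4×4.15×48.6 = 122910 J > q₁, so all ice melts.
Energy balance: 609.4×4.15×(48.6 − T) = 20754 + 56.2×4.15×(T − 0)
2529.01(48.6 − T) = 20754 + 233.23 T
122910 − 20754 = 2762.24 T
T = 102156 / 2762.24 = 36.98 °C

T_f = 37.0 °C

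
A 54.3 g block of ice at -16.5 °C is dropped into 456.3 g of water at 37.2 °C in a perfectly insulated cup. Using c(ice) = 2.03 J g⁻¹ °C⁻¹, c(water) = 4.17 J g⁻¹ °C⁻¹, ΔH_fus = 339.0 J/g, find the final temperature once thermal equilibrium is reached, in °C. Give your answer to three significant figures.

Heat to bring ice to 0 °C and melt it: q₁ = 54.3×2.03×16.5 + 54.3×339.0 = 20226 J
Heat the water can supply cooling to 0 °C: 456.3×4.17×37.2 = 70783.1 J > q₁, so all ice melts.
Energy balance: 456.3×4.17×(37.2 − T) = 20226 + 54.3×4.17×(T − 0)
1902.771(37.2 − T) = 20226 + 226.431 T
70783.1 − 20226 = 2129.202 T
T = 50557.1 / 2129.202 = 23.74 °C

T_f = 23.7 °C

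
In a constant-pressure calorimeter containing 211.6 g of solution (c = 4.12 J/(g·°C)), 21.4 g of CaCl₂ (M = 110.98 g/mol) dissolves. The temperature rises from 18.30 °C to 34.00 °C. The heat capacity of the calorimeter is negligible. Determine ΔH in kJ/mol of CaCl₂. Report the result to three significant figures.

|ΔT| = |34.00 − 18.30| = 15.70 °C
|q_surr| = (211.6 × 4.12) × 15.70 = 871.792 × 15.70 = 13690 J
n(CaCl₂) = 21.4 / 110.98 = 0.1928 mol
Temperature rose, so q_rxn = −|q_surr| = -13.69 kJ
ΔH = q_rxn / n = -71.01 kJ/mol

ΔH = -71.0 kJ/mol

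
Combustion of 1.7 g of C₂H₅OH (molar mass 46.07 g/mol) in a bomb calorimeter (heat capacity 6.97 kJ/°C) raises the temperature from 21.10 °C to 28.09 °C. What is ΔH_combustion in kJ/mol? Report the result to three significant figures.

ΔH = -1320 kJ/mol

ΔT = 28.09 − 21.10 = 6.99 °C
q_cal = C_cal × ΔT = 6.97 × 6.99 = 48.7203 kJ
n = 1.7 / 46.07 = 0.03690 mol
q_rxn = −q_cal = -48.7203 kJ
ΔH = -48.7203 / 0.03690 = -1320 kJ/mol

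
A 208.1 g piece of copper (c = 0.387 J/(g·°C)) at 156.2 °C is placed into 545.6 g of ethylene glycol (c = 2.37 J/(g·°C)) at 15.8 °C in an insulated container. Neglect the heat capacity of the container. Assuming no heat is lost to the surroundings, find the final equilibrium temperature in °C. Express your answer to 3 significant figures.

Heat lost by copper = heat gained by ethylene glycol.
(208.1)(0.387)(156.2 − T) = (545.6)(2.37)(T − 15.8)
80.5347 (156.2 − T) = 1293.072 (T − 15.8)
12580 − 80.5347 T = 1293.072 T − 20431
33011 = 1373.6067 T
T = 24.03 °C

T_f = 24.0 °C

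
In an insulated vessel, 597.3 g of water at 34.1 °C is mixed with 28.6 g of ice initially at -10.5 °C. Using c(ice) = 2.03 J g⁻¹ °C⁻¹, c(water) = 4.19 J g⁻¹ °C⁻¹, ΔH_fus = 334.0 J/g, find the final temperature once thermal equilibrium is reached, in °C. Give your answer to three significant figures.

T_f = 28.7 °C

Heat to bring ice to 0 °C and melt it: q₁ = 28.6×2.03×10.5 + 28.6×334.0 = 10162 J
Heat the water can supply cooling to 0 °C: 597.3×4.19×34.1 = 85341.6 J > q₁, so all ice melts.
Energy balance: 597.3×4.19×(34.1 − T) = 10162 + 28.6×4.19×(T − 0)
2502.687(34.1 − T) = 10162 + 119.834 T
85341.6 − 10162 = 2622.521 T
T = 75179.6 / 2622.521 = 28.67 °C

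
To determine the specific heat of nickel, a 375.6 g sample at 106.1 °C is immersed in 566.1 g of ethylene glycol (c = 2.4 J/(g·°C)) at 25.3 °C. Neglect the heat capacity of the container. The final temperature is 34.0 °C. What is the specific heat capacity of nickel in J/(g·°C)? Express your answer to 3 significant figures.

c = 0.436 J/(g·°C)

q_gained = (566.1 × 2.4) × (34.0 − 25.3) = 11820 J
q_lost = 375.6 × c × (106.1 − 34.0) = 27080.76 c
Set equal: c = 11820 / 27080.76 = 0.436 J/(g·°C)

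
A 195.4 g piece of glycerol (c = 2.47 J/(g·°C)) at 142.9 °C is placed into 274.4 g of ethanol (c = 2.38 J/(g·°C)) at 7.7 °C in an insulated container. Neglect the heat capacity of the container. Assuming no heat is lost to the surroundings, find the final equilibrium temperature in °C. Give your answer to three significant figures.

Heat lost by glycerol = heat gained by ethanol.
(195.4)(2.47)(142.9 − T) = (274.4)(2.38)(T − 7.7)
482.638 (142.9 − T) = 653.072 (T − 7.7)
68969 − 482.638 T = 653.072 T − 5028.7
73997.7 = 1135.710 T
T = 65.16 °C

T_f = 65.2 °C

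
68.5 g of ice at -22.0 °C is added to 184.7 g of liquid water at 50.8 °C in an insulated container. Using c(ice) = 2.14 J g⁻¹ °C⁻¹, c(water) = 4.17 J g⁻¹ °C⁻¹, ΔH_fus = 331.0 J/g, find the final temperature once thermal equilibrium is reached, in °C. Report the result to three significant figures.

Heat to bring ice to 0 °C and melt it: q₁ = 68.5×2.14×22.0 + 68.5×331.0 = 25898 J
Heat the water can supply cooling to 0 °C: 184.7×4.17×50.8 = 39126.1 J > q₁, so all ice melts.
Energy balance: 184.7×4.17×(50.8 − T) = 25898 + 68.5×4.17×(T − 0)
770.199(50.8 − T) = 25898 + 285.645 T
39126.1 − 25898 = 1055.844 T
T = 13228.1 / 1055.844 = 12.53 °C

T_f = 12.5 °C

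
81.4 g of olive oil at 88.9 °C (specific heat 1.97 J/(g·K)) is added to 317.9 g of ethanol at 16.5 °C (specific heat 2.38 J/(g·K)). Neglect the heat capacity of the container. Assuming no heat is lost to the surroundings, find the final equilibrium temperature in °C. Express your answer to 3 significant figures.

Heat lost by olive oil = heat gained by ethanol.
(81.4)(1.97)(88.9 − T) = (317.9)(2.38)(T − 16.5)
160.358 (88.9 − T) = 756.602 (T − 16.5)
14256 − 160.358 T = 756.602 T − 12484
26740 = 916.960 T
T = 29.16 °C

T_f = 29.2 °C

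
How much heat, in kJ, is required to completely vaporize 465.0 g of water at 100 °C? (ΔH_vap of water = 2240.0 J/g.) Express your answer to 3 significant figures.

q = m × ΔH_vap = 465.0 × 2240.0 = 1042000 J = 1040 kJ

q = 1040 kJ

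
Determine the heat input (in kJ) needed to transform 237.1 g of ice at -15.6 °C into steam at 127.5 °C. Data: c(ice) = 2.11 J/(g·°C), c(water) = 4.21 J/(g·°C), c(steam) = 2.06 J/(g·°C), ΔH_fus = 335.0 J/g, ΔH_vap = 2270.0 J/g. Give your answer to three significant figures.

q1 (heat ice -15.6→0.0 °C): 237.1 × 2.11 × 15.6 = 7804 J
q2 (melt at 0 °C): 237.1 × 335.0 = 79429 J
q3 (heat water 0.0→100.0 °C): 237.1 × 4.21 × 100.0 = 99819 J
q4 (vaporize at 100 °C): 237.1 × 2270.0 = 538217 J
q5 (heat steam 100.0→127.5 °C): 237.1 × 2.06 × 27.5 = 13432 J
Total: 7804 + 79429 + 99819 + 538217 + 13432 = 738701 J = 739 kJ

q = 739 kJ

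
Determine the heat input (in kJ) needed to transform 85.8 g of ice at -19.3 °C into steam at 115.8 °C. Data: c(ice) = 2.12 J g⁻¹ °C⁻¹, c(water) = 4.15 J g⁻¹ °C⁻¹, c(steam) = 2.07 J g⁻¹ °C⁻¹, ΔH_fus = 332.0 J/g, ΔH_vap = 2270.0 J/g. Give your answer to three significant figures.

q1 (heat ice -19.3→0.0 °C): 85.8 × 2.12 × 19.3 = 3511 J
q2 (melt at 0 °C): 85.8 × 332.0 = 28486 J
q3 (heat water 0.0→100.0 °C): 85.8 × 4.15 × 100.0 = 35607 J
q4 (vaporize at 100 °C): 85.8 × 2270.0 = 194766 J
q5 (heat steam 100.0→115.8 °C): 85.8 × 2.07 × 15.8 = 2806 J
Total: 3511 + 28486 + 35607 + 194766 + 2806 = 265176 J = 265 kJ

q = 265 kJ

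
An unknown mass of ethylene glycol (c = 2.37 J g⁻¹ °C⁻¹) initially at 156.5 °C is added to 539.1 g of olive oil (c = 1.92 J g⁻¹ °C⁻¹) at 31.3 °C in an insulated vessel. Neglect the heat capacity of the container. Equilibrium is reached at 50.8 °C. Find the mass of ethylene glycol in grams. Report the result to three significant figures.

m = 80.6 g

q_gained = (539.1 × 1.92) × (50.8 − 31.3) = 20180 J
q_lost = m × 2.37 × (156.5 − 50.8) = 250.509 m
m = 20180 / 250.509 = 80.6 g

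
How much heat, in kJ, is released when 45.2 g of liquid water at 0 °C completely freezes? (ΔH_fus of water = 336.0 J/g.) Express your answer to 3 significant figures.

q = 15.2 kJ

q = m × ΔH_fus = 45.2 × 336.0 = 15190 J = 15.2 kJ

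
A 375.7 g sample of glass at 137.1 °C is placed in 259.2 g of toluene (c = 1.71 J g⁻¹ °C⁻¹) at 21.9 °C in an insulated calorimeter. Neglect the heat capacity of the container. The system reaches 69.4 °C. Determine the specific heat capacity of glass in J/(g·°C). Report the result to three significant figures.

c = 0.828 J/(g·°C)

q_gained = (259.2 × 1.71) × (69.4 − 21.9) = 21050 J
q_lost = 375.7 × c × (137.1 − 69.4) = 25434.89 c
Set equal: c = 21050 / 25434.89 = 0.828 J/(g·°C)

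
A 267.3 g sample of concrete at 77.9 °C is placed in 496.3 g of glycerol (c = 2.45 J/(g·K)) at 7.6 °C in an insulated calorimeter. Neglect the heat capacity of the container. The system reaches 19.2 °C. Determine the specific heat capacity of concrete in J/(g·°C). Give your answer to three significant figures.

q_gained = (496.3 × 2.45) × (19.2 − 7.6) = 14100 J
q_lost = 267.3 × c × (77.9 − 19.2) = 15690.51 c
Set equal: c = 14100 / 15690.51 = 0.899 J/(g·°C)

c = 0.899 J/(g·°C)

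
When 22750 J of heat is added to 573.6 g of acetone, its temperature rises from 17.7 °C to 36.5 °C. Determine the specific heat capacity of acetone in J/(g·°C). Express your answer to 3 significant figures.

c = 2.11 J/(g·°C)

c = q / (m ΔT) = 22750 / (573.6 × 18.8)
c = 22750 / 10783.68 = 2.11 J/(g·°C)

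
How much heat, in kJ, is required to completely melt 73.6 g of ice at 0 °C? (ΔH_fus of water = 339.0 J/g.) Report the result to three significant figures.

q = 25.0 kJ

q = m × ΔH_fus = 73.6 × 339.0 = 24950 J = 25.0 kJ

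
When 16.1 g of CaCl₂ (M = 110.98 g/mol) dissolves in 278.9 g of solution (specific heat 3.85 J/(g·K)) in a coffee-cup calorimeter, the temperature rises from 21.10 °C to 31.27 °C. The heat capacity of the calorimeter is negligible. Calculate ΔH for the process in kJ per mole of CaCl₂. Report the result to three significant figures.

ΔH = -75.3 kJ/mol

|ΔT| = |31.27 − 21.10| = 10.17 °C
|q_surr| = (278.9 × 3.85) × 10.17 = 1073.765 × 10.17 = 10920 J
n(CaCl₂) = 16.1 / 110.98 = 0.1451 mol
Temperature rose, so q_rxn = −|q_surr| = -10.92 kJ
ΔH = q_rxn / n = -75.26 kJ/mol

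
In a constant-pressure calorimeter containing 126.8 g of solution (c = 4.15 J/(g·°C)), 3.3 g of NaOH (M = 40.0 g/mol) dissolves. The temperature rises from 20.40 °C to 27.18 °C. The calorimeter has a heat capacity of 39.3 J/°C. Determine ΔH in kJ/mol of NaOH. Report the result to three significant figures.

|ΔT| = |27.18 − 20.40| = 6.78 °C
|q_surr| = (126.8 × 4.15 + 39.3) × 6.78 = 565.52 × 6.78 = 3834 J
n(NaOH) = 3.3 / 40.0 = 0.08250 mol
Temperature rose, so q_rxn = −|q_surr| = -3.834 kJ
ΔH = q_rxn / n = -46.47 kJ/mol

ΔH = -46.5 kJ/mol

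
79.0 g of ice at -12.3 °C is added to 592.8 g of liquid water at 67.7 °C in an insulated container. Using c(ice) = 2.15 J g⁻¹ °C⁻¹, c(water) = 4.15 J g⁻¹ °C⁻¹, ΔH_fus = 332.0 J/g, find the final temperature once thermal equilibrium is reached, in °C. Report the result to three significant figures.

Heat to bring ice to 0 °C and melt it: q₁ = 79.0×2.15×12.3 + 79.0×332.0 = 28317 J
Heat the water can supply cooling to 0 °C: 592.8×4.15×67.7 = 166550 J > q₁, so all ice melts.
Energy balance: 592.8×4.15×(67.7 − T) = 28317 + 79.0×4.15×(T − 0)
2460.12(67.7 − T) = 28317 + 327.85 T
166550 − 28317 = 2787.97 T
T = 138233 / 2787.97 = 49.58 °C

T_f = 49.6 °C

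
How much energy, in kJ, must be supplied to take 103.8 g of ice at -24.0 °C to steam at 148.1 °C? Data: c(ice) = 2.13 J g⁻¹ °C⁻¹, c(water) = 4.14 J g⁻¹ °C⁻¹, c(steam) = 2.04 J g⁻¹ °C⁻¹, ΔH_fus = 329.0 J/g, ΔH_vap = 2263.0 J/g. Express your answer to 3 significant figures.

q1 (heat ice -24.0→0.0 °C): 103.8 × 2.13 × 24.0 = 5306 J
q2 (melt at 0 °C): 103.8 × 329.0 = 34150 J
q3 (heat water 0.0→100.0 °C): 103.8 × 4.14 × 100.0 = 42973 J
q4 (vaporize at 100 °C): 103.8 × 2263.0 = 234899 J
q5 (heat steam 100.0→148.1 °C): 103.8 × 2.04 × 48.1 = 10185 J
Total: 5306 + 34150 + 42973 + 234899 + 10185 = 327513 J = 328 kJ

q = 328 kJ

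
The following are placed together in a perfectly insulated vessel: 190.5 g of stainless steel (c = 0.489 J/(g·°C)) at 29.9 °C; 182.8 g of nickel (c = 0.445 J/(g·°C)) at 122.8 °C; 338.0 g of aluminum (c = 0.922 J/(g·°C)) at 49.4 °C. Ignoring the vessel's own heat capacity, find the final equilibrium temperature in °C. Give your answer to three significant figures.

Σ mᵢcᵢ(T − Tᵢ) = 0  ⇒  T = Σ mᵢcᵢTᵢ / Σ mᵢcᵢ
Σ mᵢcᵢ = 190.5×0.489 + 182.8×0.445 + 338.0×0.922 = 486.1365
Σ mᵢcᵢTᵢ = 93.1545×29.9 + 81.346×122.8 + 311.636×49.4 = 28169
T = 28169 / 486.1365 = 57.94 °C

T_f = 57.9 °C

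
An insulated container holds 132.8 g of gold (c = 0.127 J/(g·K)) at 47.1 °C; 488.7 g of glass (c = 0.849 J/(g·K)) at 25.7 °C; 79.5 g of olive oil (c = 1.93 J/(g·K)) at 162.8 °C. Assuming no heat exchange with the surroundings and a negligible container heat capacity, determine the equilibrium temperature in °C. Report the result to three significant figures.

Σ mᵢcᵢ(T − Tᵢ) = 0  ⇒  T = Σ mᵢcᵢTᵢ / Σ mᵢcᵢ
Σ mᵢcᵢ = 132.8×0.127 + 488.7×0.849 + 79.5×1.93 = 585.2069
Σ mᵢcᵢTᵢ = 16.8656×47.1 + 414.9063×25.7 + 153.435×162.8 = 36437
T = 36437 / 585.2069 = 62.26 °C

T_f = 62.3 °C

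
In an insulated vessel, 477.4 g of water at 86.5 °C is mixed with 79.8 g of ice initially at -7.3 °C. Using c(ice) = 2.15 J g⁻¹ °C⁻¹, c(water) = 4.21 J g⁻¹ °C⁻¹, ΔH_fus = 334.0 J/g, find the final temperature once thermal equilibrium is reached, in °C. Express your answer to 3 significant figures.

Heat to bring ice to 0 °C and melt it: q₁ = 79.8×2.15×7.3 + 79.8×334.0 = 27906 J
Heat the water can supply cooling to 0 °C: 477.4×4.21×86.5 = 173852 J > q₁, so all ice melts.
Energy balance: 477.4×4.21×(86.5 − T) = 27906 + 79.8×4.21×(T − 0)
2009.854(86.5 − T) = 27906 + 335.958 T
173852 − 27906 = 2345.812 T
T = 145946 / 2345.812 = 62.22 °C

T_f = 62.2 °C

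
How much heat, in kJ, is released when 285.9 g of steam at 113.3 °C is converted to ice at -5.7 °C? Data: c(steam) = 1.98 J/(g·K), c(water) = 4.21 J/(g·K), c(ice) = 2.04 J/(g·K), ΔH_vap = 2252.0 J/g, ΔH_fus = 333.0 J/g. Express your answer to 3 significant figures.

q = 870 kJ

q1 (cool steam 113.3→100 °C): 285.9 × 1.98 × 13.3 = 7529 J
q2 (condense at 100 °C): 285.9 × 2252.0 = 643847 J
q3 (cool water 100→0 °C): 285.9 × 4.21 × 100.0 = 120364 J
q4 (freeze at 0 °C): 285.9 × 333.0 = 95205 J
q5 (cool ice 0→-5.7 °C): 285.9 × 2.04 × 5.7 = 3324 J
Total: 7529 + 643847 + 120364 + 95205 + 3324 = 870269 J = 870 kJ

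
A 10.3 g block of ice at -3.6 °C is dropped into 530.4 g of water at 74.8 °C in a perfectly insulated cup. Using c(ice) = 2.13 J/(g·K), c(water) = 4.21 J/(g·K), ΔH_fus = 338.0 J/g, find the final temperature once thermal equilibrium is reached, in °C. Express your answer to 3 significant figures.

Heat to bring ice to 0 °C and melt it: q₁ = 10.3×2.13×3.6 + 10.3×338.0 = 3560.4 J
Heat the water can supply cooling to 0 °C: 530.4×4.21×74.8 = 167027 J > q₁, so all ice melts.
Energy balance: 530.4×4.21×(74.8 − T) = 3560.4 + 10.3×4.21×(T − 0)
2232.984(74.8 − T) = 3560.4 + 43.363 T
167027 − 3560.4 = 2276.347 T
T = 163466.6 / 2276.347 = 71.81 °C

T_f = 71.8 °C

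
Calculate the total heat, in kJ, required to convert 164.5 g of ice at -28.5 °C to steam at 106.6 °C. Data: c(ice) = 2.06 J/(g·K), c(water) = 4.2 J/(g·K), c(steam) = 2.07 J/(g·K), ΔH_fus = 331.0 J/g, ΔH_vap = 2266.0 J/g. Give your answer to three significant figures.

q1 (heat ice -28.5→0.0 °C): 164.5 × 2.06 × 28.5 = 9658 J
q2 (melt at 0 °C): 164.5 × 331.0 = 54450 J
q3 (heat water 0.0→100.0 °C): 164.5 × 4.2 × 100.0 = 69090 J
q4 (vaporize at 100 °C): 164.5 × 2266.0 = 372757 J
q5 (heat steam 100.0→106.6 °C): 164.5 × 2.07 × 6.6 = 2247 J
Total: 9658 + 54450 + 69090 + 372757 + 2247 = 508202 J = 508 kJ

q = 508 kJ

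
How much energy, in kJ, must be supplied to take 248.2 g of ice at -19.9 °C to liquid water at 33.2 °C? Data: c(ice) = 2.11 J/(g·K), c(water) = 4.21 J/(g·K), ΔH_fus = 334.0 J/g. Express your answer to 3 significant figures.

q1 (heat ice -19.9→0.0 °C): 248.2 × 2.11 × 19.9 = 10422 J
q2 (melt at 0 °C): 248.2 × 334.0 = 82899 J
q3 (heat water 0.0→33.2 °C): 248.2 × 4.21 × 33.2 = 34691 J
Total: 10422 + 82899 + 34691 = 128012 J = 128 kJ

q = 128 kJ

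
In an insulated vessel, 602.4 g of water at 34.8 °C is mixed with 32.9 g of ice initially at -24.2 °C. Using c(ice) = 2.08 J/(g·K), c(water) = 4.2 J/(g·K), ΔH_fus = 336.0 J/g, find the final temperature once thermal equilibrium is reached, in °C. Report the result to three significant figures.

T_f = 28.2 °C

Heat to bring ice to 0 °C and melt it: q₁ = 32.9×2.08×24.2 + 32.9×336.0 = 12710 J
Heat the water can supply cooling to 0 °C: 602.4×4.2×34.8 = 88046.8 J > q₁, so all ice melts.
Energy balance: 602.4×4.2×(34.8 − T) = 12710 + 32.9×4.2×(T − 0)
2530.08(34.8 − T) = 12710 + 138.18 T
88046.8 − 12710 = 2668.26 T
T = 75336.8 / 2668.26 = 28.23 °C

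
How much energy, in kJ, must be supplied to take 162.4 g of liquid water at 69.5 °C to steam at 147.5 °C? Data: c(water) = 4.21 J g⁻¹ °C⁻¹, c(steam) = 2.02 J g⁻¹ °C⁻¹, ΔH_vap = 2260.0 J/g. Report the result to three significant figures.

q = 403 kJ

q1 (heat water 69.5→100.0 °C): 162.4 × 4.21 × 30.5 = 20853 J
q2 (vaporize at 100 °C): 162.4 × 2260.0 = 367024 J
q3 (heat steam 100.0→147.5 °C): 162.4 × 2.02 × 47.5 = 15582 J
Total: 20853 + 367024 + 15582 = 403459 J = 403 kJ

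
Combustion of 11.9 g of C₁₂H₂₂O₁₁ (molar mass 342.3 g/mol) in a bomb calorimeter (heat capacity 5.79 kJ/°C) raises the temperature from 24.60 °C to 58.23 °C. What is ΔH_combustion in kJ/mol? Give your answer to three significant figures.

ΔH = -5600 kJ/mol

ΔT = 58.23 − 24.60 = 33.63 °C
q_cal = C_cal × ΔT = 5.79 × 33.63 = 194.7177 kJ
n = 11.9 / 342.3 = 0.03476 mol
q_rxn = −q_cal = -194.7177 kJ
ΔH = -194.7177 / 0.03476 = -5602 kJ/mol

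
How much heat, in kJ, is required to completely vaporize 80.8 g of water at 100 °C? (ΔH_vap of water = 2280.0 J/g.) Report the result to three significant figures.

q = m × ΔH_vap = 80.8 × 2280.0 = 184200 J = 184 kJ

q = 184 kJ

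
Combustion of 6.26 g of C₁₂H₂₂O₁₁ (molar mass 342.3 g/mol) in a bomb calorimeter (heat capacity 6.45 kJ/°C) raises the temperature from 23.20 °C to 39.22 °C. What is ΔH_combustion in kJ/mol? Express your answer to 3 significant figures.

ΔH = -5650 kJ/mol

ΔT = 39.22 − 23.20 = 16.02 °C
q_cal = C_cal × ΔT = 6.45 × 16.02 = 103.329 kJ
n = 6.26 / 342.3 = 0.01829 mol
q_rxn = −q_cal = -103.329 kJ
ΔH = -103.329 / 0.01829 = -5649 kJ/mol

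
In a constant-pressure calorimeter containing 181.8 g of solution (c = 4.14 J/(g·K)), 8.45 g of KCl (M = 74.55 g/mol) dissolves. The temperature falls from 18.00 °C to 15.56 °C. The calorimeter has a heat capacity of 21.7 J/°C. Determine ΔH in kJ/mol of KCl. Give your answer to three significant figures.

|ΔT| = |15.56 − 18.00| = 2.44 °C
|q_surr| = (181.8 × 4.14 + 21.7) × 2.44 = 774.352 × 2.44 = 1889 J
n(KCl) = 8.45 / 74.55 = 0.1133 mol
Temperature fell, so q_rxn = +|q_surr| = 1.889 kJ
ΔH = q_rxn / n = 16.67 kJ/mol

ΔH = 16.7 kJ/mol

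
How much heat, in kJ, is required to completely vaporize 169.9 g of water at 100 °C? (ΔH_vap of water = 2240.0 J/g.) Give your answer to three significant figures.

q = 381 kJ

q = m × ΔH_vap = 169.9 × 2240.0 = 380600 J = 381 kJ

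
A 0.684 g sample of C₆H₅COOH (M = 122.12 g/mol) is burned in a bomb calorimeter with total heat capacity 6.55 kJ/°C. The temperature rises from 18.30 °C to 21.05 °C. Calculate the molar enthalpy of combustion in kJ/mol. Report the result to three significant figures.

ΔH = -3220 kJ/mol

ΔT = 21.05 − 18.30 = 2.75 °C
q_cal = C_cal × ΔT = 6.55 × 2.75 = 18.0125 kJ
n = 0.684 / 122.12 = 0.005601 mol
q_rxn = −q_cal = -18.0125 kJ
ΔH = -18.0125 / 0.005601 = -3216 kJ/mol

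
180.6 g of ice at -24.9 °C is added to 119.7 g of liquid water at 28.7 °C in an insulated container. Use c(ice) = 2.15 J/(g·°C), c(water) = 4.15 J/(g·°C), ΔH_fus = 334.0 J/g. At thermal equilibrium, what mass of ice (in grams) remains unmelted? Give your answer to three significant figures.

m_ice remaining = 167 g

Heat to warm all ice to 0 °C: 180.6×2.15×24.9 = 9668.4 J
Heat released by water cooling to 0 °C: 119.7×4.15×28.7 = 14257 J
14257 J < 9668.4 + 180.6×334.0 = 69988.8 J, so not all ice melts; final T = 0 °C.
Heat left for melting: 14257 − 9668.4 = 4588.6 J
Mass melted = 4588.6 / 334.0 = 13.74 g
Ice remaining = 180.6 − 13.74 = 166.86 g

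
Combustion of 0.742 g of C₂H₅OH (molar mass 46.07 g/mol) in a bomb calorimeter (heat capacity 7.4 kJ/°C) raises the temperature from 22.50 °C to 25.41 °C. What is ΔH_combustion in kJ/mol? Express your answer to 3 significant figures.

ΔH = -1340 kJ/mol

ΔT = 25.41 − 22.50 = 2.91 °C
q_cal = C_cal × ΔT = 7.4 × 2.91 = 21.534 kJ
n = 0.742 / 46.07 = 0.01611 mol
q_rxn = −q_cal = -21.534 kJ
ΔH = -21.534 / 0.01611 = -1337 kJ/mol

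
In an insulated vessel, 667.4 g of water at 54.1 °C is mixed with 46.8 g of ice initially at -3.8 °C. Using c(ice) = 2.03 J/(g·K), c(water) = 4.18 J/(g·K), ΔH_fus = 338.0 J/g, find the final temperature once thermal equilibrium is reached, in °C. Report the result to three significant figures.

Heat to bring ice to 0 °C and melt it: q₁ = 46.8×2.03×3.8 + 46.8×338.0 = 16179 J
Heat the water can supply cooling to 0 °C: 667.4×4.18×54.1 = 150925 J > q₁, so all ice melts.
Energy balance: 667.4×4.18×(54.1 − T) = 16179 + 46.8×4.18×(T − 0)
2789.732(54.1 − T) = 16179 + 195.624 T
150925 − 16179 = 2985.356 T
T = 134746 / 2985.356 = 45.14 °C

T_f = 45.1 °C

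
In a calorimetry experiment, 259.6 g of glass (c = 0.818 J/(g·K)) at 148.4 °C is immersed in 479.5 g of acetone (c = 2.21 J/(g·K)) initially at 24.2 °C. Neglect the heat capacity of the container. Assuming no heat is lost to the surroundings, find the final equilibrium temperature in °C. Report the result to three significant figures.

Heat lost by glass = heat gained by acetone.
(259.6)(0.818)(148.4 − T) = (479.5)(2.21)(T − 24.2)
212.3528 (148.4 − T) = 1059.695 (T − 24.2)
31513 − 212.3528 T = 1059.695 T − 25645
57158 = 1272.0478 T
T = 44.93 °C

T_f = 44.9 °C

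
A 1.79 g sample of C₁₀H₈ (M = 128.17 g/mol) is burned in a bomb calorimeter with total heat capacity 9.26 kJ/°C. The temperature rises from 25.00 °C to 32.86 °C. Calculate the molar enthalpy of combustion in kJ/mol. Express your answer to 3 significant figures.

ΔH = -5210 kJ/mol

ΔT = 32.86 − 25.00 = 7.86 °C
q_cal = C_cal × ΔT = 9.26 × 7.86 = 72.7836 kJ
n = 1.79 / 128.17 = 0.01397 mol
q_rxn = −q_cal = -72.7836 kJ
ΔH = -72.7836 / 0.01397 = -5210 kJ/mol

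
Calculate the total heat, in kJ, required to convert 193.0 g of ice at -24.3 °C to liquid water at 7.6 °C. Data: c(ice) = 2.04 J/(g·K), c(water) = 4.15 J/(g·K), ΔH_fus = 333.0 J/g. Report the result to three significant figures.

q = 79.9 kJ

q1 (heat ice -24.3→0.0 °C): 193.0 × 2.04 × 24.3 = 9567 J
q2 (melt at 0 °C): 193.0 × 333.0 = 64269 J
q3 (heat water 0.0→7.6 °C): 193.0 × 4.15 × 7.6 = 6087 J
Total: 9567 + 64269 + 6087 = 79923 J = 79.9 kJ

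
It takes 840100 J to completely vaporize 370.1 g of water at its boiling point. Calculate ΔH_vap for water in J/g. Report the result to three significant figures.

ΔH_vap = 2270 J/g

ΔH_vap = q / m = 840100 / 370.1 = 2270 J/g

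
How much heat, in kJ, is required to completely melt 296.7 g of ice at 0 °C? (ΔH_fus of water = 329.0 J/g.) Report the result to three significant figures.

q = m × ΔH_fus = 296.7 × 329.0 = 97610 J = 97.6 kJ

q = 97.6 kJ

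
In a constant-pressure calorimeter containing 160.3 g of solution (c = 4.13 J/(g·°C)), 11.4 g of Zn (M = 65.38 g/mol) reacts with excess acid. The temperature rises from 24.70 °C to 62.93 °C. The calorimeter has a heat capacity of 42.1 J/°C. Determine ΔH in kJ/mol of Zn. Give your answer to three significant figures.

|ΔT| = |62.93 − 24.70| = 38.23 °C
|q_surr| = (160.3 × 4.13 + 42.1) × 38.23 = 704.139 × 38.23 = 26920 J
n(Zn) = 11.4 / 65.38 = 0.1744 mol
Temperature rose, so q_rxn = −|q_surr| = -26.92 kJ
ΔH = q_rxn / n = -154.4 kJ/mol

ΔH = -154 kJ/mol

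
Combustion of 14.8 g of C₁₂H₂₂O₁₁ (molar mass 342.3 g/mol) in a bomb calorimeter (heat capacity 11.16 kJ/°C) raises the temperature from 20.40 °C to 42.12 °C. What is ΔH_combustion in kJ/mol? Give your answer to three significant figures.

ΔT = 42.12 − 20.40 = 21.72 °C
q_cal = C_cal × ΔT = 11.16 × 21.72 = 242.3952 kJ
n = 14.8 / 342.3 = 0.04324 mol
q_rxn = −q_cal = -242.3952 kJ
ΔH = -242.3952 / 0.04324 = -5606 kJ/mol

ΔH = -5610 kJ/mol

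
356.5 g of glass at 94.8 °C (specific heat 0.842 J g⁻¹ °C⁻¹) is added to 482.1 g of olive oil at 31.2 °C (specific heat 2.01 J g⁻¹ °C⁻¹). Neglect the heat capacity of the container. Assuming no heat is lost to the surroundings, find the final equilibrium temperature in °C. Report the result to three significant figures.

Heat lost by glass = heat gained by olive oil.
(356.5)(0.842)(94.8 − T) = (482.1)(2.01)(T − 31.2)
300.173 (94.8 − T) = 969.021 (T − 31.2)
28456 − 300.173 T = 969.021 T − 30233
58689 = 1269.194 T
T = 46.24 °C

T_f = 46.2 °C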